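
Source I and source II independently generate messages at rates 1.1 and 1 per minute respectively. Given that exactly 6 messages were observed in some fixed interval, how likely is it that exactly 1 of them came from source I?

Given the total, each event is independently from source I with probability p = λ_I/(λ_I+λ_II) = 1.1/2.1 ≈ 0.5238.
So K ~ Binomial(6, 1.1/2.1): P(K = 1) = C(6,1) · (1.1/2.1)^1 · (1/2.1)^5 ≈ 0.0770.

0.0770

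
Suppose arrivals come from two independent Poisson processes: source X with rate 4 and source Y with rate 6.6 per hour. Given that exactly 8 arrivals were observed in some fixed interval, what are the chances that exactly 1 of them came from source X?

0.1095

Given the total, each event is independently from source X with probability p = λ_X/(λ_X+λ_Y) = 4/10.6 ≈ 0.3774.
So K ~ Binomial(8, 4/10.6): P(K = 1) = C(8,1) · (4/10.6)^1 · (6.6/10.6)^7 ≈ 0.1095.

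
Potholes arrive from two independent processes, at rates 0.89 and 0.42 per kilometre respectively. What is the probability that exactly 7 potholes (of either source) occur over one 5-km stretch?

Independent Poisson processes superpose: combined rate λ = 0.89 + 0.42 = 1.31 per kilometre.
Over the interval, μ = 1.31 × 5 = 6.55 (a 5-km stretch = 5 kilometres).
P(N = 7) = e^(−6.55) · 6.55^7/7! ≈ 0.1468.

0.1468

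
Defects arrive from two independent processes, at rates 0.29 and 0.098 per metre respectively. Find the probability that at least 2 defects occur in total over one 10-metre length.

Independent Poisson processes superpose: combined rate λ = 0.29 + 0.098 = 0.388 per metre.
Over the interval, μ = 0.388 × 10 = 3.88 (a 10-metre length = 10 metres).
P(N ≥ 2) = 1 − P(N ≤ 1) ≈ 0.8992.

0.8992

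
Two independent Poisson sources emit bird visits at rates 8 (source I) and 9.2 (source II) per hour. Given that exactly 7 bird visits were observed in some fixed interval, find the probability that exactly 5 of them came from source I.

0.1308

Given the total, each event is independently from source I with probability p = λ_I/(λ_I+λ_II) = 8/17.2 ≈ 0.4651.
So K ~ Binomial(7, 8/17.2): P(K = 5) = C(7,5) · (8/17.2)^5 · (9.2/17.2)^2 ≈ 0.1308.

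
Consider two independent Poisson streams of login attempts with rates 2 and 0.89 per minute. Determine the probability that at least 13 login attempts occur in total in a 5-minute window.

0.6844

Independent Poisson processes superpose: combined rate λ = 2 + 0.89 = 2.89 per minute.
Over the interval, μ = 2.89 × 5 = 14.45 (a 5-minute window = 5 minutes).
P(N ≥ 13) = 1 − P(N ≤ 12) ≈ 0.6844.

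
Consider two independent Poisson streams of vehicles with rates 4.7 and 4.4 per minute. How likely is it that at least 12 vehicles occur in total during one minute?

Independent Poisson processes superpose: combined rate λ = 4.7 + 4.4 = 9.1 per minute.
So μ = 9.1.
P(N ≥ 12) = 1 − P(N ≤ 11) ≈ 0.2068.

0.2068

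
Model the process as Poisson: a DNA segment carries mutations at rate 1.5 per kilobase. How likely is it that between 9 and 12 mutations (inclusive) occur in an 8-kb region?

Over the interval, μ = 1.5 × 8 = 12 (an 8-kb region = 8 kilobases).
P(9 ≤ N ≤ 12) = Σ_{j=9}^{12} e^(−12) · 12^j/j! ≈ 0.4209.

0.4209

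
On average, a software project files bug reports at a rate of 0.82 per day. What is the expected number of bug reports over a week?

5.74

E[N] = λt = 0.82 × 7 = 5.74 (a week = 7 days).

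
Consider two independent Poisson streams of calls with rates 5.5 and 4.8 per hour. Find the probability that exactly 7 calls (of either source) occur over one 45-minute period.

Independent Poisson processes superpose: combined rate λ = 5.5 + 4.8 = 10.3 per hour.
Over the interval, μ = 10.3 × 0.75 = 7.725 (a 45-minute period = 0.75 hours).
P(N = 7) = e^(−7.725) · 7.725^7/7! ≈ 0.1439.

0.1439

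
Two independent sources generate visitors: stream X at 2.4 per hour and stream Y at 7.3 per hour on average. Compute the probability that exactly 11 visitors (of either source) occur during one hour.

Independent Poisson processes superpose: combined rate λ = 2.4 + 7.3 = 9.7 per hour.
So μ = 9.7.
P(N = 11) = e^(−9.7) · 9.7^11/11! ≈ 0.1098.

0.1098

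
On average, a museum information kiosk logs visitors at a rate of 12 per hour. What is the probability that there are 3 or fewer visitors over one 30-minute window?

0.1512

Over the interval, μ = 12 × 0.5 = 6 (a 30-minute window = 0.5 hours).
P(N ≤ 3) = Σ_{j=0}^{3} e^(−μ) μ^j/j! ≈ 0.1512.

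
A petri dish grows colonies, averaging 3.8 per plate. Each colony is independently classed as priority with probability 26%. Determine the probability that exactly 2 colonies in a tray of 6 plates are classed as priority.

Thinning: the colonies that are classed as priority themselves form a Poisson process with rate 0.26 × 3.8 = 0.988 per plate.
Over the interval, μ = 0.988 × 6 = 5.928 (a tray of 6 plates = 6 plates).
P(N = 2) = e^(−5.928) · 5.928^2/2! ≈ 0.0468.

0.0468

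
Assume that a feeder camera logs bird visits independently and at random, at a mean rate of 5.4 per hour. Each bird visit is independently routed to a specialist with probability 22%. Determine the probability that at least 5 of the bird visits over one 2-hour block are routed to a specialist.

0.0929

Thinning: the bird visits that are routed to a specialist themselves form a Poisson process with rate 0.22 × 5.4 = 1.188 per hour.
Over the interval, μ = 1.188 × 2 = 2.376 (a 2-hour block = 2 hours).
P(N ≥ 5) = 1 − P(N ≤ 4) ≈ 0.0929.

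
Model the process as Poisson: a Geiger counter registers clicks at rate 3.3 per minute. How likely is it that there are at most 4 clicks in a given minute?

0.7626

With mean μ = 3.3 per minute,
P(N ≤ 4) = Σ_{j=0}^{4} e^(−μ) μ^j/j! ≈ 0.7626.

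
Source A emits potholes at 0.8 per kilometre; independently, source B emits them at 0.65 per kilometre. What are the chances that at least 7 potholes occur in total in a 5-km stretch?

0.5868

Independent Poisson processes superpose: combined rate λ = 0.8 + 0.65 = 1.45 per kilometre.
Over the interval, μ = 1.45 × 5 = 7.25 (a 5-km stretch = 5 kilometres).
P(N ≥ 7) = 1 − P(N ≤ 6) ≈ 0.5868.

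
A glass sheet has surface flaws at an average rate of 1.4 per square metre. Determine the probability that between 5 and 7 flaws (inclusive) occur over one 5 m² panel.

0.4257

Over the interval, μ = 1.4 × 5 = 7 (a 5 m² panel = 5 square metres).
P(5 ≤ N ≤ 7) = Σ_{j=5}^{7} e^(−7) · 7^j/j! ≈ 0.4257.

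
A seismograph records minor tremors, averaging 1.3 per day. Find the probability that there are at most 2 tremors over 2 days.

0.5184

Over the interval, μ = 1.3 × 2 = 2.6 (2 days).
P(N ≤ 2) = Σ_{j=0}^{2} e^(−μ) μ^j/j! ≈ 0.5184.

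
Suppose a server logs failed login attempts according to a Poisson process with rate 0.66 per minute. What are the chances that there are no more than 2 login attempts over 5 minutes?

Over the interval, μ = 0.66 × 5 = 3.3 (5 minutes).
P(N ≤ 2) = Σ_{j=0}^{2} e^(−μ) μ^j/j! ≈ 0.3594.

0.3594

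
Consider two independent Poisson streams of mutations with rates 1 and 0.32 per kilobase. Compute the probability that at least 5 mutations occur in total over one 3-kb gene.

0.3633

Independent Poisson processes superpose: combined rate λ = 1 + 0.32 = 1.32 per kilobase.
Over the interval, μ = 1.32 × 3 = 3.96 (a 3-kb gene = 3 kilobases).
P(N ≥ 5) = 1 − P(N ≤ 4) ≈ 0.3633.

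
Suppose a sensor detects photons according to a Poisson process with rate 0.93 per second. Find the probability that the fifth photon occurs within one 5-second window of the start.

Over the interval, μ = 0.93 × 5 = 4.65 (a 5-second window = 5 seconds).
The fifth arrival falls in the interval iff at least 5 events occur there: P(S_5 ≤ t) = P(N ≥ 5) = 1 − P(N ≤ 4) ≈ 0.4961.

0.4961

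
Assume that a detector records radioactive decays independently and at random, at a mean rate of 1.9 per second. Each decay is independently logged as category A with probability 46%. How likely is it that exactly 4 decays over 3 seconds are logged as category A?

Thinning: the decays that are logged as category A themselves form a Poisson process with rate 0.46 × 1.9 = 0.874 per second.
Over the interval, μ = 0.874 × 3 = 2.622 (3 seconds).
P(N = 4) = e^(−2.622) · 2.622^4/4! ≈ 0.1431.

0.1431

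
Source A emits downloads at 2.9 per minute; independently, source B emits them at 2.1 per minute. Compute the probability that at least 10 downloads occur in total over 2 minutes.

0.5421

Independent Poisson processes superpose: combined rate λ = 2.9 + 2.1 = 5 per minute.
Over the interval, μ = 5 × 2 = 10 (2 minutes).
P(N ≥ 10) = 1 − P(N ≤ 9) ≈ 0.5421.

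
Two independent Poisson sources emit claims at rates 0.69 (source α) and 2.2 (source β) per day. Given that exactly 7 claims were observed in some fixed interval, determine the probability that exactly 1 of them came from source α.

0.3252

Given the total, each event is independently from source α with probability p = λ_α/(λ_α+λ_β) = 0.69/2.89 ≈ 0.2388.
So K ~ Binomial(7, 0.69/2.89): P(K = 1) = C(7,1) · (0.69/2.89)^1 · (2.2/2.89)^6 ≈ 0.3252.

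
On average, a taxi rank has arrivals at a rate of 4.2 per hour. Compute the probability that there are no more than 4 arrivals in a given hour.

With mean μ = 4.2 per hour,
P(N ≤ 4) = Σ_{j=0}^{4} e^(−μ) μ^j/j! ≈ 0.5898.

0.5898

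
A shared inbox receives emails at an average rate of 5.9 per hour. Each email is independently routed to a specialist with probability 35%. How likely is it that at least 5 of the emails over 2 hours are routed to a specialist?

Thinning: the emails that are routed to a specialist themselves form a Poisson process with rate 0.35 × 5.9 = 2.065 per hour.
Over the interval, μ = 2.065 × 2 = 4.13 (2 hours).
P(N ≥ 5) = 1 − P(N ≤ 4) ≈ 0.3965.

0.3965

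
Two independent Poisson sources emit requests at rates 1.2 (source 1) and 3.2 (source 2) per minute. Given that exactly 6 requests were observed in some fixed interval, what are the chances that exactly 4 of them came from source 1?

Given the total, each event is independently from source 1 with probability p = λ_1/(λ_1+λ_2) = 1.2/4.4 ≈ 0.2727.
So K ~ Binomial(6, 1.2/4.4): P(K = 4) = C(6,4) · (1.2/4.4)^4 · (3.2/4.4)^2 ≈ 0.0439.

0.0439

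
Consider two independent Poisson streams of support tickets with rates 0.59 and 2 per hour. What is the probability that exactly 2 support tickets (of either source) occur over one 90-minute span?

Independent Poisson processes superpose: combined rate λ = 0.59 + 2 = 2.59 per hour.
Over the interval, μ = 2.59 × 1.5 = 3.885 (a 90-minute span = 1.5 hours).
P(N = 2) = e^(−3.885) · 3.885^2/2! ≈ 0.1551.

0.1551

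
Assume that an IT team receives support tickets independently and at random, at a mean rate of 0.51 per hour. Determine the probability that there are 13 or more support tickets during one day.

Over the interval, μ = 0.51 × 24 = 12.24 (a day = 24 hours).
P(N ≥ 13) = 1 − P(N ≤ 12) = 1 − Σ_{j=0}^{12} e^(−μ) μ^j/j! ≈ 0.4515.

0.4515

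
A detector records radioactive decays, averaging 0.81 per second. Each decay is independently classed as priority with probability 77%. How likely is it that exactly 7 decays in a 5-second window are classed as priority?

0.0252

Thinning: the decays that are classed as priority themselves form a Poisson process with rate 0.77 × 0.81 = 0.6237 per second.
Over the interval, μ = 0.6237 × 5 = 3.1185 (a 5-second window = 5 seconds).
P(N = 7) = e^(−3.1185) · 3.1185^7/7! ≈ 0.0252.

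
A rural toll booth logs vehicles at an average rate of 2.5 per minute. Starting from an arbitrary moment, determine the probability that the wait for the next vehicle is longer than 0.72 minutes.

The wait for the next event is exponential with rate λ = 2.5 per minute.
P(T > 0.72) = e^(−λt) = e^(−2.5 × 0.72) = e^(−1.8) ≈ 0.1653.

0.1653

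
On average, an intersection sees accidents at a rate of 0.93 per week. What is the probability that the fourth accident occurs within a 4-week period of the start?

Over the interval, μ = 0.93 × 4 = 3.72 (a 4-week period = 4 weeks).
The fourth arrival falls in the interval iff at least 4 events occur there: P(S_4 ≤ t) = P(N ≥ 4) = 1 − P(N ≤ 3) ≈ 0.5100.

0.5100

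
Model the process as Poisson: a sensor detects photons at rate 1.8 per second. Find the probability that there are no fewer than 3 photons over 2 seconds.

Over the interval, μ = 1.8 × 2 = 3.6 (2 seconds).
P(N ≥ 3) = 1 − P(N ≤ 2) = 1 − Σ_{j=0}^{2} e^(−μ) μ^j/j! ≈ 0.6973.

0.6973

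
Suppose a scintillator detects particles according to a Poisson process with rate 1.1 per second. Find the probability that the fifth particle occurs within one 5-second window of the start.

Over the interval, μ = 1.1 × 5 = 5.5 (a 5-second window = 5 seconds).
The fifth arrival falls in the interval iff at least 5 events occur there: P(S_5 ≤ t) = P(N ≥ 5) = 1 − P(N ≤ 4) ≈ 0.6425.

0.6425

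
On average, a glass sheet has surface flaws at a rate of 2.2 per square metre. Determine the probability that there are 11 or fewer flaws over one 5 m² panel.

Over the interval, μ = 2.2 × 5 = 11 (a 5 m² panel = 5 square metres).
P(N ≤ 11) = Σ_{j=0}^{11} e^(−μ) μ^j/j! ≈ 0.5793.

0.5793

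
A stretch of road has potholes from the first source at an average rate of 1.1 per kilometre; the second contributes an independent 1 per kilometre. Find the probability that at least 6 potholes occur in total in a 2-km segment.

Independent Poisson processes superpose: combined rate λ = 1.1 + 1 = 2.1 per kilometre.
Over the interval, μ = 2.1 × 2 = 4.2 (a 2-km segment = 2 kilometres).
P(N ≥ 6) = 1 − P(N ≤ 5) ≈ 0.2469.

0.2469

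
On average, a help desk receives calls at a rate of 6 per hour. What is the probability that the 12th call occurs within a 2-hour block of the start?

Over the interval, μ = 6 × 2 = 12 (a 2-hour block = 2 hours).
The 12th arrival falls in the interval iff at least 12 events occur there: P(S_12 ≤ t) = P(N ≥ 12) = 1 − P(N ≤ 11) ≈ 0.5384.

0.5384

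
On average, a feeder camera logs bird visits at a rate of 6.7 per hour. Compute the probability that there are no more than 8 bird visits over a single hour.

0.7673

With mean μ = 6.7 per hour,
P(N ≤ 8) = Σ_{j=0}^{8} e^(−μ) μ^j/j! ≈ 0.7673.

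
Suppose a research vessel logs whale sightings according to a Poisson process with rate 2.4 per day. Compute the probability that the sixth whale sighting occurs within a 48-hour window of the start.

Over the interval, μ = 2.4 × 2 = 4.8 (a 48-hour window = 2 days).
The sixth arrival falls in the interval iff at least 6 events occur there: P(S_6 ≤ t) = P(N ≥ 6) = 1 − P(N ≤ 5) ≈ 0.3490.

0.3490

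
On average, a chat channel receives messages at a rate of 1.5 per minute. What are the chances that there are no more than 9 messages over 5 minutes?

0.7764

Over the interval, μ = 1.5 × 5 = 7.5 (5 minutes).
P(N ≤ 9) = Σ_{j=0}^{9} e^(−μ) μ^j/j! ≈ 0.7764.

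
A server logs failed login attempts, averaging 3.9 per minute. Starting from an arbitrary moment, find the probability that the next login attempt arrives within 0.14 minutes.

Inter-arrival times are exponential with rate λ = 3.9 per minute.
P(T ≤ 0.14) = 1 − e^(−λt) = 1 − e^(−3.9 × 0.14) = 1 − e^(−0.546) ≈ 0.4207.

0.4207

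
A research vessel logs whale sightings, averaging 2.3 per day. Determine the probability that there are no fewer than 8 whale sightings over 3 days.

Over the interval, μ = 2.3 × 3 = 6.9 (3 days).
P(N ≥ 8) = 1 − P(N ≤ 7) = 1 − Σ_{j=0}^{7} e^(−μ) μ^j/j! ≈ 0.3864.

0.3864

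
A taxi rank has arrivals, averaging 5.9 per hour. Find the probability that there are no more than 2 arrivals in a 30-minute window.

Over the interval, μ = 5.9 × 0.5 = 2.95 (a 30-minute window = 0.5 hours).
P(N ≤ 2) = Σ_{j=0}^{2} e^(−μ) μ^j/j! ≈ 0.4345.

0.4345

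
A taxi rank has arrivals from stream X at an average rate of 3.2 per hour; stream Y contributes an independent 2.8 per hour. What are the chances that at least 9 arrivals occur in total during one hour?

0.1528

Independent Poisson processes superpose: combined rate λ = 3.2 + 2.8 = 6 per hour.
So μ = 6.
P(N ≥ 9) = 1 − P(N ≤ 8) ≈ 0.1528.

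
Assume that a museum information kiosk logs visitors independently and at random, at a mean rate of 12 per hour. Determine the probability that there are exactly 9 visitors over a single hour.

With mean μ = 12 per hour,
P(N = 9) = e^(−μ) μ^9/9! = e^(−12) · 12^9/362880 ≈ 0.0874.

0.0874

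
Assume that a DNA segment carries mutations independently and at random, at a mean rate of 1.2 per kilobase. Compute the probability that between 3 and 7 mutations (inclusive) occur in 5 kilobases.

0.6820

Over the interval, μ = 1.2 × 5 = 6 (5 kilobases).
P(3 ≤ N ≤ 7) = Σ_{j=3}^{7} e^(−6) · 6^j/j! ≈ 0.6820.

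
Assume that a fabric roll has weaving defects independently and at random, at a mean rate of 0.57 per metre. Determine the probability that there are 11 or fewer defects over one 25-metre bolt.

0.2395

Over the interval, μ = 0.57 × 25 = 14.25 (a 25-metre bolt = 25 metres).
P(N ≤ 11) = Σ_{j=0}^{11} e^(−μ) μ^j/j! ≈ 0.2395.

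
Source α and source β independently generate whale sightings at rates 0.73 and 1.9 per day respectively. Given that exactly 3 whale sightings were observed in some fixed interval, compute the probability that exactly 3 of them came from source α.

Given the total, each event is independently from source α with probability p = λ_α/(λ_α+λ_β) = 0.73/2.63 ≈ 0.2776.
So K ~ Binomial(3, 0.73/2.63): P(K = 3) = C(3,3) · (0.73/2.63)^3 · (1.9/2.63)^0 ≈ 0.0214.

0.0214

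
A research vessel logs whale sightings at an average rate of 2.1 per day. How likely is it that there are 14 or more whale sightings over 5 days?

Over the interval, μ = 2.1 × 5 = 10.5 (5 days).
P(N ≥ 14) = 1 − P(N ≤ 13) = 1 − Σ_{j=0}^{13} e^(−μ) μ^j/j! ≈ 0.1747.

0.1747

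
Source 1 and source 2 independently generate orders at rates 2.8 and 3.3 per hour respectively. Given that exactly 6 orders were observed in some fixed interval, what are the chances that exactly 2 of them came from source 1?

Given the total, each event is independently from source 1 with probability p = λ_1/(λ_1+λ_2) = 2.8/6.1 ≈ 0.4590.
So K ~ Binomial(6, 2.8/6.1): P(K = 2) = C(6,2) · (2.8/6.1)^2 · (3.3/6.1)^4 ≈ 0.2707.

0.2707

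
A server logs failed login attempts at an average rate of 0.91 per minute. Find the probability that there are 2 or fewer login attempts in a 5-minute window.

0.1680

Over the interval, μ = 0.91 × 5 = 4.55 (a 5-minute window = 5 minutes).
P(N ≤ 2) = Σ_{j=0}^{2} e^(−μ) μ^j/j! ≈ 0.1680.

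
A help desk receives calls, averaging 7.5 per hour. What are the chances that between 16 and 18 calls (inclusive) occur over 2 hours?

0.2514

Over the interval, μ = 7.5 × 2 = 15 (2 hours).
P(16 ≤ N ≤ 18) = Σ_{j=16}^{18} e^(−15) · 15^j/j! ≈ 0.2514.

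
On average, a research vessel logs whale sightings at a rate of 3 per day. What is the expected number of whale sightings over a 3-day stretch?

E[N] = λt = 3 × 3 = 9 (a 3-day stretch = 3 days).

9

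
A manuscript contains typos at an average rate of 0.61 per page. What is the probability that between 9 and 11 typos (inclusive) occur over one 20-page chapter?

0.2966

Over the interval, μ = 0.61 × 20 = 12.2 (a 20-page chapter = 20 pages).
P(9 ≤ N ≤ 11) = Σ_{j=9}^{11} e^(−12.2) · 12.2^j/j! ≈ 0.2966.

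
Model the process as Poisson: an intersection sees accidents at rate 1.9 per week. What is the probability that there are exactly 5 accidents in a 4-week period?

Over the interval, μ = 1.9 × 4 = 7.6 (a 4-week period = 4 weeks).
P(N = 5) = e^(−μ) μ^5/5! = e^(−7.6) · 7.6^5/120 ≈ 0.1057.

0.1057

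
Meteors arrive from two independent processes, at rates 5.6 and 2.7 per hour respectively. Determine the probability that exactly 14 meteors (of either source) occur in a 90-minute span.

Independent Poisson processes superpose: combined rate λ = 5.6 + 2.7 = 8.3 per hour.
Over the interval, μ = 8.3 × 1.5 = 12.45 (a 90-minute span = 1.5 hours).
P(N = 14) = e^(−12.45) · 12.45^14/14! ≈ 0.0966.

0.0966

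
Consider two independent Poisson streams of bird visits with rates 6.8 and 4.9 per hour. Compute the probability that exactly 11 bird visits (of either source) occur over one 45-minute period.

Independent Poisson processes superpose: combined rate λ = 6.8 + 4.9 = 11.7 per hour.
Over the interval, μ = 11.7 × 0.75 = 8.775 (a 45-minute period = 0.75 hours).
P(N = 11) = e^(−8.775) · 8.775^11/11! ≈ 0.0920.

0.0920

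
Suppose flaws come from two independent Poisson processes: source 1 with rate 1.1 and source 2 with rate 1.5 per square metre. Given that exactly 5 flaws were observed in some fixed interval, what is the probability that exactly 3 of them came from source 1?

0.2521

Given the total, each event is independently from source 1 with probability p = λ_1/(λ_1+λ_2) = 1.1/2.6 ≈ 0.4231.
So K ~ Binomial(5, 1.1/2.6): P(K = 3) = C(5,3) · (1.1/2.6)^3 · (1.5/2.6)^2 ≈ 0.2521.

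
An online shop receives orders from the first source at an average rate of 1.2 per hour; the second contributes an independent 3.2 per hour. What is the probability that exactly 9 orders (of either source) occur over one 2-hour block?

Independent Poisson processes superpose: combined rate λ = 1.2 + 3.2 = 4.4 per hour.
Over the interval, μ = 4.4 × 2 = 8.8 (a 2-hour block = 2 hours).
P(N = 9) = e^(−8.8) · 8.8^9/9! ≈ 0.1315.

0.1315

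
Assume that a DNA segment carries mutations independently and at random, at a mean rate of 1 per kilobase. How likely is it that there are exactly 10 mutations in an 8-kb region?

0.0993

Over the interval, μ = 1 × 8 = 8 (an 8-kb region = 8 kilobases).
P(N = 10) = e^(−μ) μ^10/10! = e^(−8) · 8^10/3628800 ≈ 0.0993.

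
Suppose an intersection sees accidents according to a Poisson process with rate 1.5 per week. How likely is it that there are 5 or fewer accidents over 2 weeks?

Over the interval, μ = 1.5 × 2 = 3 (2 weeks).
P(N ≤ 5) = Σ_{j=0}^{5} e^(−μ) μ^j/j! ≈ 0.9161.

0.9161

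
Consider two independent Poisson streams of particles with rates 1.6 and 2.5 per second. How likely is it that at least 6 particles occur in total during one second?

Independent Poisson processes superpose: combined rate λ = 1.6 + 2.5 = 4.1 per second.
So μ = 4.1.
P(N ≥ 6) = 1 − P(N ≤ 5) ≈ 0.2307.

0.2307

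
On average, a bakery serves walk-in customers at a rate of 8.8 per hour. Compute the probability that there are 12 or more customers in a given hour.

With mean μ = 8.8 per hour,
P(N ≥ 12) = 1 − P(N ≤ 11) = 1 − Σ_{j=0}^{11} e^(−μ) μ^j/j! ≈ 0.1780.

0.1780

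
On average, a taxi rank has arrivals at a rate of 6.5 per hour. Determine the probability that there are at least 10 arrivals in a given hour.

With mean μ = 6.5 per hour,
P(N ≥ 10) = 1 − P(N ≤ 9) = 1 − Σ_{j=0}^{9} e^(−μ) μ^j/j! ≈ 0.1226.

0.1226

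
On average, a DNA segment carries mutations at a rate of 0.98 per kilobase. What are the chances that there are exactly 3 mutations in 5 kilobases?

Over the interval, μ = 0.98 × 5 = 4.9 (5 kilobases).
P(N = 3) = e^(−μ) μ^3/3! = e^(−4.9) · 4.9^3/6 ≈ 0.1460.

0.1460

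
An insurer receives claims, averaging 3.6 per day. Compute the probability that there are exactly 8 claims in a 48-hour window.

0.1337

Over the interval, μ = 3.6 × 2 = 7.2 (a 48-hour window = 2 days).
P(N = 8) = e^(−μ) μ^8/8! = e^(−7.2) · 7.2^8/40320 ≈ 0.1337.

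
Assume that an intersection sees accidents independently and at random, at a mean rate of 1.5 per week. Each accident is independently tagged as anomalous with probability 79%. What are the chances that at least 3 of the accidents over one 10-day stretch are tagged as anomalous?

Thinning: the accidents that are tagged as anomalous themselves form a Poisson process with rate 0.79 × 1.5 = 1.185 per week.
Over the interval, μ = 1.185 × 10/7 ≈ 1.69286 (a 10-day stretch = 10/7 weeks).
P(N ≥ 3) = 1 − P(N ≤ 2) ≈ 0.2409.

0.2409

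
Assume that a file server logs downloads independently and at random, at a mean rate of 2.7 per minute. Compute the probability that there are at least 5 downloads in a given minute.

With mean μ = 2.7 per minute,
P(N ≥ 5) = 1 − P(N ≤ 4) = 1 − Σ_{j=0}^{4} e^(−μ) μ^j/j! ≈ 0.1371.

0.1371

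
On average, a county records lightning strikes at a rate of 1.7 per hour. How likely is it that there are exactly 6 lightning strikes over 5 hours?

Over the interval, μ = 1.7 × 5 = 8.5 (5 hours).
P(N = 6) = e^(−μ) μ^6/6! = e^(−8.5) · 8.5^6/720 ≈ 0.1066.

0.1066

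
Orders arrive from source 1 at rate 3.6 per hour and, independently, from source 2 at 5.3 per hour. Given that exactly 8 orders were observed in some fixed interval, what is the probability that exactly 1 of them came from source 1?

Given the total, each event is independently from source 1 with probability p = λ_1/(λ_1+λ_2) = 3.6/8.9 ≈ 0.4045.
So K ~ Binomial(8, 3.6/8.9): P(K = 1) = C(8,1) · (3.6/8.9)^1 · (5.3/8.9)^7 ≈ 0.0859.

0.0859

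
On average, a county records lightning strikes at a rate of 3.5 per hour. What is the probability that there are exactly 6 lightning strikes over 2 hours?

0.1490

Over the interval, μ = 3.5 × 2 = 7 (2 hours).
P(N = 6) = e^(−μ) μ^6/6! = e^(−7) · 7^6/720 ≈ 0.1490.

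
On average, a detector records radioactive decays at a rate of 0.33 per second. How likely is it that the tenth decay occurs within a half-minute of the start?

Over the interval, μ = 0.33 × 30 = 9.9 (a half-minute = 30 seconds).
The tenth arrival falls in the interval iff at least 10 events occur there: P(S_10 ≤ t) = P(N ≥ 10) = 1 − P(N ≤ 9) ≈ 0.5295.

0.5295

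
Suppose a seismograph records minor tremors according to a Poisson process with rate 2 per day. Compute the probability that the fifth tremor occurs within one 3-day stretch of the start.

Over the interval, μ = 2 × 3 = 6 (a 3-day stretch = 3 days).
The fifth arrival falls in the interval iff at least 5 events occur there: P(S_5 ≤ t) = P(N ≥ 5) = 1 − P(N ≤ 4) ≈ 0.7149.

0.7149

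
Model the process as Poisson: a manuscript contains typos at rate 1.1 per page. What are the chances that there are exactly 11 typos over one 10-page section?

Over the interval, μ = 1.1 × 10 = 11 (a 10-page section = 10 pages).
P(N = 11) = e^(−μ) μ^11/11! = e^(−11) · 11^11/39916800 ≈ 0.1194.

0.1194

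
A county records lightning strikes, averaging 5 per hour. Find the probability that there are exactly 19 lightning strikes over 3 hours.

0.0557

Over the interval, μ = 5 × 3 = 15 (3 hours).
P(N = 19) = e^(−μ) μ^19/19! = e^(−15) · 15^19/121645100408832000 ≈ 0.0557.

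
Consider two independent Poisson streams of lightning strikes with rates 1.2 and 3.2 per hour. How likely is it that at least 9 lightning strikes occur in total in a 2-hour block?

0.5177

Independent Poisson processes superpose: combined rate λ = 1.2 + 3.2 = 4.4 per hour.
Over the interval, μ = 4.4 × 2 = 8.8 (a 2-hour block = 2 hours).
P(N ≥ 9) = 1 − P(N ≤ 8) ≈ 0.5177.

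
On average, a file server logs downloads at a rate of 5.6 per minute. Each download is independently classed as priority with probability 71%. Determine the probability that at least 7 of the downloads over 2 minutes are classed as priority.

0.6807

Thinning: the downloads that are classed as priority themselves form a Poisson process with rate 0.71 × 5.6 = 3.976 per minute.
Over the interval, μ = 3.976 × 2 = 7.952 (2 minutes).
P(N ≥ 7) = 1 − P(N ≤ 6) ≈ 0.6807.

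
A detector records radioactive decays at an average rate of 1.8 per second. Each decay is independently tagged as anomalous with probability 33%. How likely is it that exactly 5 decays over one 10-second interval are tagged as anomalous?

0.1622

Thinning: the decays that are tagged as anomalous themselves form a Poisson process with rate 0.33 × 1.8 = 0.594 per second.
Over the interval, μ = 0.594 × 10 = 5.94 (a 10-second interval = 10 seconds).
P(N = 5) = e^(−5.94) · 5.94^5/5! ≈ 0.1622.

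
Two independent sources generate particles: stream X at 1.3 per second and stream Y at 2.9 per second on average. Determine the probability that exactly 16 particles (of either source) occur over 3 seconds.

0.0650

Independent Poisson processes superpose: combined rate λ = 1.3 + 2.9 = 4.2 per second.
Over the interval, μ = 4.2 × 3 = 12.6 (3 seconds).
P(N = 16) = e^(−12.6) · 12.6^16/16! ≈ 0.0650.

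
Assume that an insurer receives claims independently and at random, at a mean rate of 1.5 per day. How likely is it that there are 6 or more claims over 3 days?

0.2971

Over the interval, μ = 1.5 × 3 = 4.5 (3 days).
P(N ≥ 6) = 1 − P(N ≤ 5) = 1 − Σ_{j=0}^{5} e^(−μ) μ^j/j! ≈ 0.2971.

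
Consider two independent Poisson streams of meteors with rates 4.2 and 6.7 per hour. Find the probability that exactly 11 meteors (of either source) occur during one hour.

Independent Poisson processes superpose: combined rate λ = 4.2 + 6.7 = 10.9 per hour.
So μ = 10.9.
P(N = 11) = e^(−10.9) · 10.9^11/11! ≈ 0.1193.

0.1193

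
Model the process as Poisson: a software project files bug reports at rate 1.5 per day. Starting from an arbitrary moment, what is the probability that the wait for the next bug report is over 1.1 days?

The wait for the next event is exponential with rate λ = 1.5 per day.
P(T > 1.1) = e^(−λt) = e^(−1.5 × 1.1) = e^(−1.65) ≈ 0.1920.

0.1920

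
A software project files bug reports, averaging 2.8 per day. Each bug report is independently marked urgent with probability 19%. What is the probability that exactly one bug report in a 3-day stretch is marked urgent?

Thinning: the bug reports that are marked urgent themselves form a Poisson process with rate 0.19 × 2.8 = 0.532 per day.
Over the interval, μ = 0.532 × 3 = 1.596 (a 3-day stretch = 3 days).
P(N = 1) = e^(−1.596) · 1.596^1/1! ≈ 0.3235.

0.3235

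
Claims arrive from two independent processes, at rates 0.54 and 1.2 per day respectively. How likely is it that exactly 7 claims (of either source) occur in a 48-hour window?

0.0378

Independent Poisson processes superpose: combined rate λ = 0.54 + 1.2 = 1.74 per day.
Over the interval, μ = 1.74 × 2 = 3.48 (a 48-hour window = 2 days).
P(N = 7) = e^(−3.48) · 3.48^7/7! ≈ 0.0378.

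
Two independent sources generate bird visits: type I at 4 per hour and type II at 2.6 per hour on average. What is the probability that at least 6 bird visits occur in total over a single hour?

0.6453

Independent Poisson processes superpose: combined rate λ = 4 + 2.6 = 6.6 per hour.
So μ = 6.6.
P(N ≥ 6) = 1 − P(N ≤ 5) ≈ 0.6453.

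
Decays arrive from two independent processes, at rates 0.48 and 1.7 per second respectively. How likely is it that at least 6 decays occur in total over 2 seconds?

Independent Poisson processes superpose: combined rate λ = 0.48 + 1.7 = 2.18 per second.
Over the interval, μ = 2.18 × 2 = 4.36 (2 seconds).
P(N ≥ 6) = 1 − P(N ≤ 5) ≈ 0.2734.

0.2734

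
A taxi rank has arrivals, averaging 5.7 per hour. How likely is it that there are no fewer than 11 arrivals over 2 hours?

0.5869

Over the interval, μ = 5.7 × 2 = 11.4 (2 hours).
P(N ≥ 11) = 1 − P(N ≤ 10) = 1 − Σ_{j=0}^{10} e^(−μ) μ^j/j! ≈ 0.5869.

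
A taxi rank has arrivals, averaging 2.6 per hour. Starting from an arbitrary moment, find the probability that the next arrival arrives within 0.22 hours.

Inter-arrival times are exponential with rate λ = 2.6 per hour.
P(T ≤ 0.22) = 1 − e^(−λt) = 1 − e^(−2.6 × 0.22) = 1 − e^(−0.572) ≈ 0.4356.

0.4356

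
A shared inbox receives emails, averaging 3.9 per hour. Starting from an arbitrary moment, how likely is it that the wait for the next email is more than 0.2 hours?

0.4584

The wait for the next event is exponential with rate λ = 3.9 per hour.
P(T > 0.2) = e^(−λt) = e^(−3.9 × 0.2) = e^(−0.78) ≈ 0.4584.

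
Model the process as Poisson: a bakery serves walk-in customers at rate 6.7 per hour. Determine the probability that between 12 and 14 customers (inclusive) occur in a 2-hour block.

Over the interval, μ = 6.7 × 2 = 13.4 (a 2-hour block = 2 hours).
P(12 ≤ N ≤ 14) = Σ_{j=12}^{14} e^(−13.4) · 13.4^j/j! ≈ 0.3199.

0.3199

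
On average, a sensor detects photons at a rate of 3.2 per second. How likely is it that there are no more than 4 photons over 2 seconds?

Over the interval, μ = 3.2 × 2 = 6.4 (2 seconds).
P(N ≤ 4) = Σ_{j=0}^{4} e^(−μ) μ^j/j! ≈ 0.2351.

0.2351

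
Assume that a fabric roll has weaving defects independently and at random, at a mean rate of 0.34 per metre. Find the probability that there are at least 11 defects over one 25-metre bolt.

Over the interval, μ = 0.34 × 25 = 8.5 (a 25-metre bolt = 25 metres).
P(N ≥ 11) = 1 − P(N ≤ 10) = 1 − Σ_{j=0}^{10} e^(−μ) μ^j/j! ≈ 0.2366.

0.2366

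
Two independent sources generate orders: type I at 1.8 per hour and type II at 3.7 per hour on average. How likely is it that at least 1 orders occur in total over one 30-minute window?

Independent Poisson processes superpose: combined rate λ = 1.8 + 3.7 = 5.5 per hour.
Over the interval, μ = 5.5 × 0.5 = 2.75 (a 30-minute window = 0.5 hours).
P(N ≥ 1) = 1 − P(N ≤ 0) ≈ 0.9361.

0.9361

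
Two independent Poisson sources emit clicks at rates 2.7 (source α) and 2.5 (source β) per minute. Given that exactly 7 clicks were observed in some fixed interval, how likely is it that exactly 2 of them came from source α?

Given the total, each event is independently from source α with probability p = λ_α/(λ_α+λ_β) = 2.7/5.2 ≈ 0.5192.
So K ~ Binomial(7, 2.7/5.2): P(K = 2) = C(7,2) · (2.7/5.2)^2 · (2.5/5.2)^5 ≈ 0.1454.

0.1454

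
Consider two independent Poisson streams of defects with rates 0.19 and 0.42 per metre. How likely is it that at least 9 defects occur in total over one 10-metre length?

0.1633

Independent Poisson processes superpose: combined rate λ = 0.19 + 0.42 = 0.61 per metre.
Over the interval, μ = 0.61 × 10 = 6.1 (a 10-metre length = 10 metres).
P(N ≥ 9) = 1 − P(N ≤ 8) ≈ 0.1633.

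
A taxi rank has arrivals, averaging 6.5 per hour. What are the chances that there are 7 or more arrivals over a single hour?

0.4735

With mean μ = 6.5 per hour,
P(N ≥ 7) = 1 − P(N ≤ 6) = 1 − Σ_{j=0}^{6} e^(−μ) μ^j/j! ≈ 0.4735.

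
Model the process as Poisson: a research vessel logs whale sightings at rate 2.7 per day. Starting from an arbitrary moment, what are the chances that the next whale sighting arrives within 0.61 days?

Inter-arrival times are exponential with rate λ = 2.7 per day.
P(T ≤ 0.61) = 1 − e^(−λt) = 1 − e^(−2.7 × 0.61) = 1 − e^(−1.647) ≈ 0.8074.

0.8074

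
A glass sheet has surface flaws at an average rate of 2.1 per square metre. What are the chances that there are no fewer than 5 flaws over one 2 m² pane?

0.4102

Over the interval, μ = 2.1 × 2 = 4.2 (a 2 m² pane = 2 square metres).
P(N ≥ 5) = 1 − P(N ≤ 4) = 1 − Σ_{j=0}^{4} e^(−μ) μ^j/j! ≈ 0.4102.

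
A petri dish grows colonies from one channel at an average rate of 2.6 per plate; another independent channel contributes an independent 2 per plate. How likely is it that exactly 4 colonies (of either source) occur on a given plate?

Independent Poisson processes superpose: combined rate λ = 2.6 + 2 = 4.6 per plate.
So μ = 4.6.
P(N = 4) = e^(−4.6) · 4.6^4/4! ≈ 0.1875.

0.1875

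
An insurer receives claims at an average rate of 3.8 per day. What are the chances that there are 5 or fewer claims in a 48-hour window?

0.2307

Over the interval, μ = 3.8 × 2 = 7.6 (a 48-hour window = 2 days).
P(N ≤ 5) = Σ_{j=0}^{5} e^(−μ) μ^j/j! ≈ 0.2307.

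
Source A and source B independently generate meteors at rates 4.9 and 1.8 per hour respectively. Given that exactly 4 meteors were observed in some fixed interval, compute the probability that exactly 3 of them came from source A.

0.4204

Given the total, each event is independently from source A with probability p = λ_A/(λ_A+λ_B) = 4.9/6.7 ≈ 0.7313.
So K ~ Binomial(4, 4.9/6.7): P(K = 3) = C(4,3) · (4.9/6.7)^3 · (1.8/6.7)^1 ≈ 0.4204.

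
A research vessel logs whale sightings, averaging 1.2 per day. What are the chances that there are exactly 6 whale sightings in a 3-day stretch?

0.0826

Over the interval, μ = 1.2 × 3 = 3.6 (a 3-day stretch = 3 days).
P(N = 6) = e^(−μ) μ^6/6! = e^(−3.6) · 3.6^6/720 ≈ 0.0826.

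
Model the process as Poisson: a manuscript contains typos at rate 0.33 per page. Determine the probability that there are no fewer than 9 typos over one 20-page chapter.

Over the interval, μ = 0.33 × 20 = 6.6 (a 20-page chapter = 20 pages).
P(N ≥ 9) = 1 − P(N ≤ 8) = 1 − Σ_{j=0}^{8} e^(−μ) μ^j/j! ≈ 0.2204.

0.2204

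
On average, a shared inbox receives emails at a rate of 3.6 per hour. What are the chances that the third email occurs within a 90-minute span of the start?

Over the interval, μ = 3.6 × 1.5 = 5.4 (a 90-minute span = 1.5 hours).
The third arrival falls in the interval iff at least 3 events occur there: P(S_3 ≤ t) = P(N ≥ 3) = 1 − P(N ≤ 2) ≈ 0.9052.

0.9052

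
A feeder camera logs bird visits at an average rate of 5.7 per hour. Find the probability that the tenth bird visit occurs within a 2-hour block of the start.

0.7013

Over the interval, μ = 5.7 × 2 = 11.4 (a 2-hour block = 2 hours).
The tenth arrival falls in the interval iff at least 10 events occur there: P(S_10 ≤ t) = P(N ≥ 10) = 1 − P(N ≤ 9) ≈ 0.7013.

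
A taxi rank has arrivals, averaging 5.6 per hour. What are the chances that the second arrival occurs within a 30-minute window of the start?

Over the interval, μ = 5.6 × 0.5 = 2.8 (a 30-minute window = 0.5 hours).
The second arrival falls in the interval iff at least 2 events occur there: P(S_2 ≤ t) = P(N ≥ 2) = 1 − P(N ≤ 1) ≈ 0.7689.

0.7689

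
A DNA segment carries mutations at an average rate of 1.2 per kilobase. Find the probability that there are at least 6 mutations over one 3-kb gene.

Over the interval, μ = 1.2 × 3 = 3.6 (a 3-kb gene = 3 kilobases).
P(N ≥ 6) = 1 − P(N ≤ 5) = 1 − Σ_{j=0}^{5} e^(−μ) μ^j/j! ≈ 0.1559.

0.1559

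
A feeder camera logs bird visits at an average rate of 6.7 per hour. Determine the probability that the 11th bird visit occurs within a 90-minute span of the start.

Over the interval, μ = 6.7 × 1.5 = 10.05 (a 90-minute span = 1.5 hours).
The 11th arrival falls in the interval iff at least 11 events occur there: P(S_11 ≤ t) = P(N ≥ 11) = 1 − P(N ≤ 10) ≈ 0.4232.

0.4232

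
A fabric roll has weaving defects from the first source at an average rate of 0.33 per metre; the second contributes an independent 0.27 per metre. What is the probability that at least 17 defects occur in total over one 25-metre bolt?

Independent Poisson processes superpose: combined rate λ = 0.33 + 0.27 = 0.6 per metre.
Over the interval, μ = 0.6 × 25 = 15 (a 25-metre bolt = 25 metres).
P(N ≥ 17) = 1 − P(N ≤ 16) ≈ 0.3359.

0.3359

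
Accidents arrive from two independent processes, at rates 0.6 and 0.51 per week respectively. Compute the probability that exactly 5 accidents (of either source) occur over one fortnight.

Independent Poisson processes superpose: combined rate λ = 0.6 + 0.51 = 1.11 per week.
Over the interval, μ = 1.11 × 2 = 2.22 (a fortnight = 2 weeks).
P(N = 5) = e^(−2.22) · 2.22^5/5! ≈ 0.0488.

0.0488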